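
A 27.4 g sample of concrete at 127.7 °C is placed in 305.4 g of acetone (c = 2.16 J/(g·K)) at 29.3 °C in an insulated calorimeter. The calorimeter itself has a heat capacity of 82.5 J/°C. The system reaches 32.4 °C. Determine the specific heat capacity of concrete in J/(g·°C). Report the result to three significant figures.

q_gained = (305.4 × 2.16 + 82.5) × (32.4 − 29.3) = 2301 J
q_lost = 27.4 × c × (127.7 − 32.4) = 2611.22 c
Set equal: c = 2301 / 2611.22 = 0.881 J/(g·°C)

c = 0.881 J/(g·°C)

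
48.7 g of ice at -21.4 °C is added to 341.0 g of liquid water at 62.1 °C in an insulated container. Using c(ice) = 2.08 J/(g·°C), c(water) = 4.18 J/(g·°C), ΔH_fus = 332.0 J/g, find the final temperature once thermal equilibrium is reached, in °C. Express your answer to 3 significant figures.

Heat to bring ice to 0 °C and melt it: q₁ = 48.7×2.08×21.4 + 48.7×332.0 = 18336 J
Heat the water can supply cooling to 0 °C: 341.0×4.18×62.1 = 88516.1 J > q₁, so all ice melts.
Energy balance: 341.0×4.18×(62.1 − T) = 18336 + 48.7×4.18×(T − 0)
1425.38(62.1 − T) = 18336 + 203.566 T
88516.1 − 18336 = 1628.946 T
T = 70180.1 / 1628.946 = 43.08 °C

T_f = 43.1 °C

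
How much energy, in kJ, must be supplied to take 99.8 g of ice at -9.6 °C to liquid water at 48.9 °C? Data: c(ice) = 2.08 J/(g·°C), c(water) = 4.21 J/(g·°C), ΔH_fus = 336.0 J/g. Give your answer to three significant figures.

q1 (heat ice -9.6→0.0 °C): 99.8 × 2.08 × 9.6 = 1993 J
q2 (melt at 0 °C): 99.8 × 336.0 = 33533 J
q3 (heat water 0.0→48.9 °C): 99.8 × 4.21 × 48.9 = 20546 J
Total: 1993 + 33533 + 20546 = 56072 J = 56.1 kJ

q = 56.1 kJ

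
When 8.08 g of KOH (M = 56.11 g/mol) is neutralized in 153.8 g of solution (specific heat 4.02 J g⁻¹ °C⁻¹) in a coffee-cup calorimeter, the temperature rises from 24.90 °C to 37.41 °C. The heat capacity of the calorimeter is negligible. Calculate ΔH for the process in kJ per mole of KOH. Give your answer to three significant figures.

|ΔT| = |37.41 − 24.90| = 12.51 °C
|q_surr| = (153.8 × 4.02) × 12.51 = 618.276 × 12.51 = 7735 J
n(KOH) = 8.08 / 56.11 = 0.1440 mol
Temperature rose, so q_rxn = −|q_surr| = -7.735 kJ
ΔH = q_rxn / n = -53.72 kJ/mol

ΔH = -53.7 kJ/mol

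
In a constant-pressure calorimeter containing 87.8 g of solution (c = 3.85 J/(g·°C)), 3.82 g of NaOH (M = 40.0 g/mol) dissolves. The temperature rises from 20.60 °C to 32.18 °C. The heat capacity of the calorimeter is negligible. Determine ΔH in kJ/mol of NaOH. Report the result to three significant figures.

ΔH = -41.0 kJ/mol

|ΔT| = |32.18 − 20.60| = 11.58 °C
|q_surr| = (87.8 × 3.85) × 11.58 = 338.03 × 11.58 = 3914 J
n(NaOH) = 3.82 / 40.0 = 0.09550 mol
Temperature rose, so q_rxn = −|q_surr| = -3.914 kJ
ΔH = q_rxn / n = -40.98 kJ/mol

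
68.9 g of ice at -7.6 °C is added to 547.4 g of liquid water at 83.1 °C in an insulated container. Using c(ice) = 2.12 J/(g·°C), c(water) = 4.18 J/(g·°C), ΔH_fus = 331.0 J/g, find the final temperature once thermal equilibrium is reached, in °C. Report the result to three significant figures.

Heat to bring ice to 0 °C and melt it: q₁ = 68.9×2.12×7.6 + 68.9×331.0 = 23916 J
Heat the water can supply cooling to 0 °C: 547.4×4.18×83.1 = 190144 J > q₁, so all ice melts.
Energy balance: 547.4×4.18×(83.1 − T) = 23916 + 68.9×4.18×(T − 0)
2288.132(83.1 − T) = 23916 + 288.002 T
190144 − 23916 = 2576.134 T
T = 166228 / 2576.134 = 64.53 °C

T_f = 64.5 °C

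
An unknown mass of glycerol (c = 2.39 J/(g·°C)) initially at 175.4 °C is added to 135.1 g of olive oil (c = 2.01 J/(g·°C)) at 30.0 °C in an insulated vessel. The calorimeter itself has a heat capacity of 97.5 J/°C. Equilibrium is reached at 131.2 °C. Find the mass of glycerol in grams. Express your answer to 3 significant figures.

m = 354 g

q_gained = (135.1 × 2.01 + 97.5) × (131.2 − 30.0) = 37350 J
q_lost = m × 2.39 × (175.4 − 131.2) = 105.638 m
m = 37350 / 105.638 = 354 g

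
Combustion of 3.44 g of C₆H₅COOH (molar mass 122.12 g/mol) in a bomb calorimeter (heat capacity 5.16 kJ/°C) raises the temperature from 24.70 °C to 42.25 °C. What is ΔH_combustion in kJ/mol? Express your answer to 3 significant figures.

ΔH = -3210 kJ/mol

ΔT = 42.25 − 24.70 = 17.55 °C
q_cal = C_cal × ΔT = 5.16 × 17.55 = 90.558 kJ
n = 3.44 / 122.12 = 0.02817 mol
q_rxn = −q_cal = -90.558 kJ
ΔH = -90.558 / 0.02817 = -3214.7 kJ/mol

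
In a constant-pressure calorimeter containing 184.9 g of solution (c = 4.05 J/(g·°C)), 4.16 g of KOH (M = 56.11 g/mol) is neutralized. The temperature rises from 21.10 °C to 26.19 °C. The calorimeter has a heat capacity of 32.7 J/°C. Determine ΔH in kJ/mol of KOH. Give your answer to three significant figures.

ΔH = -53.7 kJ/mol

|ΔT| = |26.19 − 21.10| = 5.09 °C
|q_surr| = (184.9 × 4.05 + 32.7) × 5.09 = 781.545 × 5.09 = 3978 J
n(KOH) = 4.16 / 56.11 = 0.07414 mol
Temperature rose, so q_rxn = −|q_surr| = -3.978 kJ
ΔH = q_rxn / n = -53.66 kJ/mol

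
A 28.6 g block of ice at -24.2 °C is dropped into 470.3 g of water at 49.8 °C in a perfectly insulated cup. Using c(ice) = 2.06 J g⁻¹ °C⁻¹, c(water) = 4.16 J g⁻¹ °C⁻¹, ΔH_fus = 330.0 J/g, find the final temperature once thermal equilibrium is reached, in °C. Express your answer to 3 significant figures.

T_f = 41.7 °C

Heat to bring ice to 0 °C and melt it: q₁ = 28.6×2.06×24.2 + 28.6×330.0 = 10864 J
Heat the water can supply cooling to 0 °C: 470.3×4.16×49.8 = 97431.1 J > q₁, so all ice melts.
Energy balance: 470.3×4.16×(49.8 − T) = 10864 + 28.6×4.16×(T − 0)
1956.448(49.8 − T) = 10864 + 118.976 T
97431.1 − 10864 = 2075.424 T
T = 86567.1 / 2075.424 = 41.71 °C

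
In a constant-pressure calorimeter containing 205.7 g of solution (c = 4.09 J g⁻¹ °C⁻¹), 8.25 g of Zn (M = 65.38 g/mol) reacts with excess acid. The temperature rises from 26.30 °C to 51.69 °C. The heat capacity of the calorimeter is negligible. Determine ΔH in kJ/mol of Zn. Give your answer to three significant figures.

|ΔT| = |51.69 − 26.30| = 25.39 °C
|q_surr| = (205.7 × 4.09) × 25.39 = 841.313 × 25.39 = 21360 J
n(Zn) = 8.25 / 65.38 = 0.1262 mol
Temperature rose, so q_rxn = −|q_surr| = -21.36 kJ
ΔH = q_rxn / n = -169.3 kJ/mol

ΔH = -169 kJ/mol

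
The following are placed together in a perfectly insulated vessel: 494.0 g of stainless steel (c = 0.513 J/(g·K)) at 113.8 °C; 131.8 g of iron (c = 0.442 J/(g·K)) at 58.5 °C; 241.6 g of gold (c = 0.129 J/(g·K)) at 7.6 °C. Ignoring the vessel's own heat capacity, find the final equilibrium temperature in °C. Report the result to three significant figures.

T_f = 94.7 °C

Σ mᵢcᵢ(T − Tᵢ) = 0  ⇒  T = Σ mᵢcᵢTᵢ / Σ mᵢcᵢ
Σ mᵢcᵢ = 494.0×0.513 + 131.8×0.442 + 241.6×0.129 = 342.8440
Σ mᵢcᵢTᵢ = 253.422×113.8 + 58.2556×58.5 + 31.1664×7.6 = 32484
T = 32484 / 342.8440 = 94.749 °C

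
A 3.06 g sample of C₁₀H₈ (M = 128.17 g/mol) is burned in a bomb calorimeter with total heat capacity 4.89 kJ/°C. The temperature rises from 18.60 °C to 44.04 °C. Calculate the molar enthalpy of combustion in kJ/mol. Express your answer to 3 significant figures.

ΔT = 44.04 − 18.60 = 25.44 °C
q_cal = C_cal × ΔT = 4.89 × 25.44 = 124.4016 kJ
n = 3.06 / 128.17 = 0.02387 mol
q_rxn = −q_cal = -124.4016 kJ
ΔH = -124.4016 / 0.02387 = -5212 kJ/mol

ΔH = -5210 kJ/mol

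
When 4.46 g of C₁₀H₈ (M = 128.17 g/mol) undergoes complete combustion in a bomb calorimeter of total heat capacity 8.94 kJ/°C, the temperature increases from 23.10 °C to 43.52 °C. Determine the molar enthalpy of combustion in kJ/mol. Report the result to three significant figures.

ΔT = 43.52 − 23.10 = 20.42 °C
q_cal = C_cal × ΔT = 8.94 × 20.42 = 182.5548 kJ
n = 4.46 / 128.17 = 0.03480 mol
q_rxn = −q_cal = -182.5548 kJ
ΔH = -182.5548 / 0.03480 = -5246 kJ/mol

ΔH = -5250 kJ/mol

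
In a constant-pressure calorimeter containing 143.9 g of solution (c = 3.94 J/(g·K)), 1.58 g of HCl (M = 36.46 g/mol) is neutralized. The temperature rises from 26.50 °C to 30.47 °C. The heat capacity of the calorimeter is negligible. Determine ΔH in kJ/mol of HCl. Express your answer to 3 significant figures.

|ΔT| = |30.47 − 26.50| = 3.97 °C
|q_surr| = (143.9 × 3.94) × 3.97 = 566.966 × 3.97 = 2251 J
n(HCl) = 1.58 / 36.46 = 0.04334 mol
Temperature rose, so q_rxn = −|q_surr| = -2.251 kJ
ΔH = q_rxn / n = -51.94 kJ/mol

ΔH = -51.9 kJ/mol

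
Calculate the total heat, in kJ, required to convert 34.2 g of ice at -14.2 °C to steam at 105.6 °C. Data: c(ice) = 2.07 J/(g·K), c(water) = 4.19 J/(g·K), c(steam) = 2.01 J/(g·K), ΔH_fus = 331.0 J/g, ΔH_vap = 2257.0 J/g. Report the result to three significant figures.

q1 (heat ice -14.2→0.0 °C): 34.2 × 2.07 × 14.2 = 1005 J
q2 (melt at 0 °C): 34.2 × 331.0 = 11320 J
q3 (heat water 0.0→100.0 °C): 34.2 × 4.19 × 100.0 = 14330 J
q4 (vaporize at 100 °C): 34.2 × 2257.0 = 77189 J
q5 (heat steam 100.0→105.6 °C): 34.2 × 2.01 × 5.6 = 385 J
Total: 1005 + 11320 + 14330 + 77189 + 385 = 104229 J = 104 kJ

q = 104 kJ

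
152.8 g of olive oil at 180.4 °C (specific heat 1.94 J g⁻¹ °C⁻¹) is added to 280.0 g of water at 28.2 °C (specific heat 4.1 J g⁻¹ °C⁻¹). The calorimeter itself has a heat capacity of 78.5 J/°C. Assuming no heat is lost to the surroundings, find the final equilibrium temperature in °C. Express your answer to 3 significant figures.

T_f = 57.8 °C

Heat lost by olive oil = heat gained by water + calorimeter.
(152.8)(1.94)(180.4 − T) = [(280.0)(4.1) + 78.5](T − 28.2)
296.432 (180.4 − T) = 1226.5 (T − 28.2)
53476 − 296.432 T = 1226.5 T − 34587
88063 = 1522.932 T
T = 57.82 °C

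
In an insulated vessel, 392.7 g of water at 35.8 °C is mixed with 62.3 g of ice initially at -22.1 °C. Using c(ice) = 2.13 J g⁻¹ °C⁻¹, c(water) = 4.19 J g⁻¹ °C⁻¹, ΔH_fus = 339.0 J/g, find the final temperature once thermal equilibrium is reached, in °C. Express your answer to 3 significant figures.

Heat to bring ice to 0 °C and melt it: q₁ = 62.3×2.13×22.1 + 62.3×339.0 = 24052 J
Heat the water can supply cooling to 0 °C: 392.7×4.19×35.8 = 58905.8 J > q₁, so all ice melts.
Energy balance: 392.7×4.19×(35.8 − T) = 24052 + 62.3×4.19×(T − 0)
1645.413(35.8 − T) = 24052 + 261.037 T
58905.8 − 24052 = 1906.450 T
T = 34853.8 / 1906.450 = 18.28 °C

T_f = 18.3 °C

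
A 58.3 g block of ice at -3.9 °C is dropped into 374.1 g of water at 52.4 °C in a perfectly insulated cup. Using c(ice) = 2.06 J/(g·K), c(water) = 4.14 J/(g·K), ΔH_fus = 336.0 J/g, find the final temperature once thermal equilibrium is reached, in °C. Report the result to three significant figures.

T_f = 34.1 °C

Heat to bring ice to 0 °C and melt it: q₁ = 58.3×2.06×3.9 + 58.3×336.0 = 20057 J
Heat the water can supply cooling to 0 °C: 374.1×4.14×52.4 = 81155.8 J > q₁, so all ice melts.
Energy balance: 374.1×4.14×(52.4 − T) = 20057 + 58.3×4.14×(T − 0)
1548.774(52.4 − T) = 20057 + 241.362 T
81155.8 − 20057 = 1790.136 T
T = 61098.8 / 1790.136 = 34.13 °C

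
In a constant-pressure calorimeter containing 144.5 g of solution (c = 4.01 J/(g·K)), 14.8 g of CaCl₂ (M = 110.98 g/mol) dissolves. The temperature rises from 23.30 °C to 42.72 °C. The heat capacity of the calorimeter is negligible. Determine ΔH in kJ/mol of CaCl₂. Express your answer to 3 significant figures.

ΔH = -84.4 kJ/mol

|ΔT| = |42.72 − 23.30| = 19.42 °C
|q_surr| = (144.5 × 4.01) × 19.42 = 579.445 × 19.42 = 11253 J
n(CaCl₂) = 14.8 / 110.98 = 0.13336 mol
Temperature rose, so q_rxn = −|q_surr| = -11.253 kJ
ΔH = q_rxn / n = -84.38 kJ/mol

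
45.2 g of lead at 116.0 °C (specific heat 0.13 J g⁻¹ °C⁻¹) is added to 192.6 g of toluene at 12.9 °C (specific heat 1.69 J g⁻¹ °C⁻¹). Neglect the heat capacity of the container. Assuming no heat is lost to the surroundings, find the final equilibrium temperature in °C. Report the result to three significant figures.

Heat lost by lead = heat gained by toluene.
(45.2)(0.13)(116.0 − T) = (192.6)(1.69)(T − 12.9)
5.876 (116.0 − T) = 325.494 (T − 12.9)
681.62 − 5.876 T = 325.494 T − 4198.9
4880.52 = 331.370 T
T = 14.73 °C

T_f = 14.7 °C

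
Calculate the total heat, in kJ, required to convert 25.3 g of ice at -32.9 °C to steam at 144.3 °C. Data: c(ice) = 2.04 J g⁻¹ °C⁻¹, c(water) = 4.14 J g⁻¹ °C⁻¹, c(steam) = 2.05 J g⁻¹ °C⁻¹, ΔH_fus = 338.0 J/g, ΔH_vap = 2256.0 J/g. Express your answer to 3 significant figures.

q1 (heat ice -32.9→0.0 °C): 25.3 × 2.04 × 32.9 = 1698 J
q2 (melt at 0 °C): 25.3 × 338.0 = 8551 J
q3 (heat water 0.0→100.0 °C): 25.3 × 4.14 × 100.0 = 10474 J
q4 (vaporize at 100 °C): 25.3 × 2256.0 = 57077 J
q5 (heat steam 100.0→144.3 °C): 25.3 × 2.05 × 44.3 = 2298 J
Total: 1698 + 8551 + 10474 + 57077 + 2298 = 80098 J = 80.1 kJ

q = 80.1 kJ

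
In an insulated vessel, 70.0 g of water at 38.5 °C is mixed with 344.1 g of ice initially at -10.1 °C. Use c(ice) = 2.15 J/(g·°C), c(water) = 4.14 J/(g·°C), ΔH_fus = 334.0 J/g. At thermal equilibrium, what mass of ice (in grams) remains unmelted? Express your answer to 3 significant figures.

Heat to warm all ice to 0 °C: 344.1×2.15×10.1 = 7472.1 J
Heat released by water cooling to 0 °C: 70.0×4.14×38.5 = 11157 J
11157 J < 7472.1 + 344.1×334.0 = 122401.5 J, so not all ice melts; final T = 0 °C.
Heat left for melting: 11157 − 7472.1 = 3684.9 J
Mass melted = 3684.9 / 334.0 = 11.03 g
Ice remaining = 344.1 − 11.03 = 333.07 g

m_ice remaining = 333 g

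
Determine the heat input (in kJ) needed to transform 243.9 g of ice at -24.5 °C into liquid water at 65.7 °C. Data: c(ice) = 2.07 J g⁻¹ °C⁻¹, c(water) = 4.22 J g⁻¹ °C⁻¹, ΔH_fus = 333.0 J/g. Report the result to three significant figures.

q1 (heat ice -24.5→0.0 °C): 243.9 × 2.07 × 24.5 = 12369 J
q2 (melt at 0 °C): 243.9 × 333.0 = 81219 J
q3 (heat water 0.0→65.7 °C): 243.9 × 4.22 × 65.7 = 67622 J
Total: 12369 + 81219 + 67622 = 161210 J = 161 kJ

q = 161 kJ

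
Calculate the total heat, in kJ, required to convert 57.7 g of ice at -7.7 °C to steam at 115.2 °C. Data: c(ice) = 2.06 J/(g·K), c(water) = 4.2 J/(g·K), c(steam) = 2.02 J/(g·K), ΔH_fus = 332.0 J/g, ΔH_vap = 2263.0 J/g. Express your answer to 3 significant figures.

q = 177 kJ

q1 (heat ice -7.7→0.0 °C): 57.7 × 2.06 × 7.7 = 915 J
q2 (melt at 0 °C): 57.7 × 332.0 = 19156 J
q3 (heat water 0.0→100.0 °C): 57.7 × 4.2 × 100.0 = 24234 J
q4 (vaporize at 100 °C): 57.7 × 2263.0 = 130575 J
q5 (heat steam 100.0→115.2 °C): 57.7 × 2.02 × 15.2 = 1772 J
Total: 915 + 19156 + 24234 + 130575 + 1772 = 176652 J = 177 kJ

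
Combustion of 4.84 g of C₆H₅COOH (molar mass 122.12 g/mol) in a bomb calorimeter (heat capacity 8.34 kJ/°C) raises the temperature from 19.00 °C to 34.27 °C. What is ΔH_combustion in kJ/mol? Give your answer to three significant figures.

ΔH = -3210 kJ/mol

ΔT = 34.27 − 19.00 = 15.27 °C
q_cal = C_cal × ΔT = 8.34 × 15.27 = 127.3518 kJ
n = 4.84 / 122.12 = 0.03963 mol
q_rxn = −q_cal = -127.3518 kJ
ΔH = -127.3518 / 0.03963 = -3214 kJ/mol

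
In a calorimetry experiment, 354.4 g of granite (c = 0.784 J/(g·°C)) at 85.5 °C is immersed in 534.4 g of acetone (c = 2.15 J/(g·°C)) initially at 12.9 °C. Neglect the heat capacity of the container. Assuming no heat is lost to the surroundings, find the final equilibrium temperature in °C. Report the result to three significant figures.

T_f = 27.0 °C

Heat lost by granite = heat gained by acetone.
(354.4)(0.784)(85.5 − T) = (534.4)(2.15)(T − 12.9)
277.8496 (85.5 − T) = 1148.96 (T − 12.9)
23756 − 277.8496 T = 1148.96 T − 14822
38578 = 1426.8096 T
T = 27.04 °C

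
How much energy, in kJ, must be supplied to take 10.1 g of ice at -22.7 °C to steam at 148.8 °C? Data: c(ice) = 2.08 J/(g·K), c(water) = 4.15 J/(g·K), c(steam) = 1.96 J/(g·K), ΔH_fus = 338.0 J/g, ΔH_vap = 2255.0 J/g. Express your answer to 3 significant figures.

q = 31.8 kJ

q1 (heat ice -22.7→0.0 °C): 10.1 × 2.08 × 22.7 = 477 J
q2 (melt at 0 °C): 10.1 × 338.0 = 3414 J
q3 (heat water 0.0→100.0 °C): 10.1 × 4.15 × 100.0 = 4192 J
q4 (vaporize at 100 °C): 10.1 × 2255.0 = 22776 J
q5 (heat steam 100.0→148.8 °C): 10.1 × 1.96 × 48.8 = 966 J
Total: 477 + 3414 + 4192 + 22776 + 966 = 31825 J = 31.8 kJ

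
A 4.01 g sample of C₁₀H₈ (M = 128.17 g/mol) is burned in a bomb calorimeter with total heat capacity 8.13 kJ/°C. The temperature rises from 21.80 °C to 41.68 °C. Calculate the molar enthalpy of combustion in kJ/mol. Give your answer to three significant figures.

ΔH = -5170 kJ/mol

ΔT = 41.68 − 21.80 = 19.88 °C
q_cal = C_cal × ΔT = 8.13 × 19.88 = 161.6244 kJ
n = 4.01 / 128.17 = 0.03129 mol
q_rxn = −q_cal = -161.6244 kJ
ΔH = -161.6244 / 0.03129 = -5165 kJ/mol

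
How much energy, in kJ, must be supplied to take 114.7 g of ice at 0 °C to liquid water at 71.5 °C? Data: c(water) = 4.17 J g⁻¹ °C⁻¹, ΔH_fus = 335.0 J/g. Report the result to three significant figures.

q = 72.6 kJ

q1 (melt at 0 °C): 114.7 × 335.0 = 38425 J
q2 (heat water 0.0→71.5 °C): 114.7 × 4.17 × 71.5 = 34198 J
Total: 38425 + 34198 = 72623 J = 72.6 kJ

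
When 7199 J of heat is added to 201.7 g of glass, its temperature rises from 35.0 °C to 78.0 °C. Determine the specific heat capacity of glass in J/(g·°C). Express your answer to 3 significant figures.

c = q / (m ΔT) = 7199 / (201.7 × 43.0)
c = 7199 / 8673.1 = 0.830 J/(g·°C)

c = 0.830 J/(g·°C)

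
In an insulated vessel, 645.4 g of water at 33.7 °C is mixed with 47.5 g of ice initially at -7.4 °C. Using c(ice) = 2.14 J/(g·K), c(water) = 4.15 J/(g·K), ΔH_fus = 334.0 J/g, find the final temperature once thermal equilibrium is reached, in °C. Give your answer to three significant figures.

T_f = 25.6 °C

Heat to bring ice to 0 °C and melt it: q₁ = 47.5×2.14×7.4 + 47.5×334.0 = 16617 J
Heat the water can supply cooling to 0 °C: 645.4×4.15×33.7 = 90262.4 J > q₁, so all ice melts.
Energy balance: 645.4×4.15×(33.7 − T) = 16617 + 47.5×4.15×(T − 0)
2678.41(33.7 − T) = 16617 + 197.125 T
90262.4 − 16617 = 2875.535 T
T = 73645.4 / 2875.535 = 25.61 °C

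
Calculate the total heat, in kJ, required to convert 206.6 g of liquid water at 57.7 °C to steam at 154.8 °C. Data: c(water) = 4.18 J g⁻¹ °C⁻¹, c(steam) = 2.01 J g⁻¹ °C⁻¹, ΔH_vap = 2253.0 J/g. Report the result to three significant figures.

q1 (heat water 57.7→100.0 °C): 206.6 × 4.18 × 42.3 = 36530 J
q2 (vaporize at 100 °C): 206.6 × 2253.0 = 465470 J
q3 (heat steam 100.0→154.8 °C): 206.6 × 2.01 × 54.8 = 22757 J
Total: 36530 + 465470 + 22757 = 524757 J = 525 kJ

q = 525 kJ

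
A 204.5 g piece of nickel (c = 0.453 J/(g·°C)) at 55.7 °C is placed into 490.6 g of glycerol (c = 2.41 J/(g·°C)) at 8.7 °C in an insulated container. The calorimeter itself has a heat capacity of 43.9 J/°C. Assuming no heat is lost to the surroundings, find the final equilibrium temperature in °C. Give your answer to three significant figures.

T_f = 12.0 °C

Heat lost by nickel = heat gained by glycerol + calorimeter.
(204.5)(0.453)(55.7 − T) = [(490.6)(2.41) + 43.9](T − 8.7)
92.6385 (55.7 − T) = 1226.246 (T − 8.7)
5160.0 − 92.6385 T = 1226.246 T − 10668
15828.0 = 1318.8845 T
T = 12.00 °C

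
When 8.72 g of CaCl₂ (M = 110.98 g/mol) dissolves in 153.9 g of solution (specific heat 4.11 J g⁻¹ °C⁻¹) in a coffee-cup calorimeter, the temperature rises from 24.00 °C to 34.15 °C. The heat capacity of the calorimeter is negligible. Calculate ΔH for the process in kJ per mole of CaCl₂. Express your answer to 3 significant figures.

|ΔT| = |34.15 − 24.00| = 10.15 °C
|q_surr| = (153.9 × 4.11) × 10.15 = 632.529 × 10.15 = 6420 J
n(CaCl₂) = 8.72 / 110.98 = 0.07857 mol
Temperature rose, so q_rxn = −|q_surr| = -6.420 kJ
ΔH = q_rxn / n = -81.71 kJ/mol

ΔH = -81.7 kJ/mol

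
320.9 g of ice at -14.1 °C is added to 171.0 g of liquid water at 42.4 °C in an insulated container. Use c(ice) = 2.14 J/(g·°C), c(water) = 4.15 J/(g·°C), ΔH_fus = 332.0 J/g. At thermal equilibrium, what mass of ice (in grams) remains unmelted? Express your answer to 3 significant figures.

Heat to warm all ice to 0 °C: 320.9×2.14×14.1 = 9682.8 J
Heat released by water cooling to 0 °C: 171.0×4.15×42.4 = 30089 J
30089 J < 9682.8 + 320.9×332.0 = 116221.6 J, so not all ice melts; final T = 0 °C.
Heat left for melting: 30089 − 9682.8 = 20406.2 J
Mass melted = 20406.2 / 332.0 = 61.46 g
Ice remaining = 320.9 − 61.46 = 259.44 g

m_ice remaining = 259 g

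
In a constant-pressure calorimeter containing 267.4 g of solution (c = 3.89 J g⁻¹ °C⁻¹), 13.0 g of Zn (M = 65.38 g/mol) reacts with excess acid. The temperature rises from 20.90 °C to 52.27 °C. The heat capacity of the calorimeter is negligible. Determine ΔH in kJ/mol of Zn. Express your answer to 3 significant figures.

|ΔT| = |52.27 − 20.90| = 31.37 °C
|q_surr| = (267.4 × 3.89) × 31.37 = 1040.186 × 31.37 = 32630 J
n(Zn) = 13.0 / 65.38 = 0.1988 mol
Temperature rose, so q_rxn = −|q_surr| = -32.63 kJ
ΔH = q_rxn / n = -164.1 kJ/mol

ΔH = -164 kJ/mol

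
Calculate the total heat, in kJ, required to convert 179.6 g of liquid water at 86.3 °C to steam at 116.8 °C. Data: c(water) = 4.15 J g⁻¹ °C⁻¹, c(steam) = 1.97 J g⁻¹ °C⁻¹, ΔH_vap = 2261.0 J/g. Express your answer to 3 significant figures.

q1 (heat water 86.3→100.0 °C): 179.6 × 4.15 × 13.7 = 10211 J
q2 (vaporize at 100 °C): 179.6 × 2261.0 = 406076 J
q3 (heat steam 100.0→116.8 °C): 179.6 × 1.97 × 16.8 = 5944 J
Total: 10211 + 406076 + 5944 = 422231 J = 422 kJ

q = 422 kJ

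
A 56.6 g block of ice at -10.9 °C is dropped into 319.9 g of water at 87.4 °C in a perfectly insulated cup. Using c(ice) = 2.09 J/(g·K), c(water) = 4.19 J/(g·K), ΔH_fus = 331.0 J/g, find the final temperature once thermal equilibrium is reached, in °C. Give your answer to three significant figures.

Heat to bring ice to 0 °C and melt it: q₁ = 56.6×2.09×10.9 + 56.6×331.0 = 20024 J
Heat the water can supply cooling to 0 °C: 319.9×4.19×87.4 = 117149 J > q₁, so all ice melts.
Energy balance: 319.9×4.19×(87.4 − T) = 20024 + 56.6×4.19×(T − 0)
1340.381(87.4 − T) = 20024 + 237.154 T
117149 − 20024 = 1577.535 T
T = 97125 / 1577.535 = 61.57 °C

T_f = 61.6 °C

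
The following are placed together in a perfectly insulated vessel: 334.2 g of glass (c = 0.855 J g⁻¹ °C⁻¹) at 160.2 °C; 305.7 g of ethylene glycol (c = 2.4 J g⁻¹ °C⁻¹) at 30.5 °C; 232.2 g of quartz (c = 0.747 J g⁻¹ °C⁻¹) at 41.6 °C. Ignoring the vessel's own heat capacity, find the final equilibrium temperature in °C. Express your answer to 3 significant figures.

T_f = 63.2 °C

Σ mᵢcᵢ(T − Tᵢ) = 0  ⇒  T = Σ mᵢcᵢTᵢ / Σ mᵢcᵢ
Σ mᵢcᵢ = 334.2×0.855 + 305.7×2.4 + 232.2×0.747 = 1192.8744
Σ mᵢcᵢTᵢ = 285.741×160.2 + 733.68×30.5 + 173.4534×41.6 = 75369
T = 75369 / 1192.8744 = 63.18 °C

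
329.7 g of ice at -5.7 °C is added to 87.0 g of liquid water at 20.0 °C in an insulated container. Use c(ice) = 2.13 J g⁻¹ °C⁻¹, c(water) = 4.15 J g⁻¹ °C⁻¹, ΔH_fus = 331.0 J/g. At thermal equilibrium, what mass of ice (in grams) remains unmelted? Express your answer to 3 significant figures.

Heat to warm all ice to 0 °C: 329.7×2.13×5.7 = 4002.9 J
Heat released by water cooling to 0 °C: 87.0×4.15×20.0 = 7221.0 J
7221.0 J < 4002.9 + 329.7×331.0 = 113133.6 J, so not all ice melts; final T = 0 °C.
Heat left for melting: 7221.0 − 4002.9 = 3218.1 J
Mass melted = 3218.1 / 331.0 = 9.722 g
Ice remaining = 329.7 − 9.722 = 319.978 g

m_ice remaining = 320 g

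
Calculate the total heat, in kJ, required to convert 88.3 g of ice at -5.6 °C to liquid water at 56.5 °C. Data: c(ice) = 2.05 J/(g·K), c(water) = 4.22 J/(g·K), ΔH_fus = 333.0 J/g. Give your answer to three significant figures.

q1 (heat ice -5.6→0.0 °C): 88.3 × 2.05 × 5.6 = 1014 J
q2 (melt at 0 °C): 88.3 × 333.0 = 29404 J
q3 (heat water 0.0→56.5 °C): 88.3 × 4.22 × 56.5 = 21053 J
Total: 1014 + 29404 + 21053 = 51471 J = 51.5 kJ

q = 51.5 kJ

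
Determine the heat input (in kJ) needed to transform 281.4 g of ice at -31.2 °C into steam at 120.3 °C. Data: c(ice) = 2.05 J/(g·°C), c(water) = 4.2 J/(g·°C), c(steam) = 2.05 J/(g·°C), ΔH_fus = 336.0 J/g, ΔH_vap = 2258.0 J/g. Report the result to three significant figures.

q1 (heat ice -31.2→0.0 °C): 281.4 × 2.05 × 31.2 = 17998 J
q2 (melt at 0 °C): 281.4 × 336.0 = 94550 J
q3 (heat water 0.0→100.0 °C): 281.4 × 4.2 × 100.0 = 118188 J
q4 (vaporize at 100 °C): 281.4 × 2258.0 = 635401 J
q5 (heat steam 100.0→120.3 °C): 281.4 × 2.05 × 20.3 = 11710 J
Total: 17998 + 94550 + 118188 + 635401 + 11710 = 877847 J = 878 kJ

q = 878 kJ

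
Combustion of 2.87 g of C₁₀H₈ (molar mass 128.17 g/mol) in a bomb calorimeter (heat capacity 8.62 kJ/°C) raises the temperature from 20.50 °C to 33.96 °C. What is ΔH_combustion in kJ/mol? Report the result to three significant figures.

ΔT = 33.96 − 20.50 = 13.46 °C
q_cal = C_cal × ΔT = 8.62 × 13.46 = 116.0252 kJ
n = 2.87 / 128.17 = 0.02239 mol
q_rxn = −q_cal = -116.0252 kJ
ΔH = -116.0252 / 0.02239 = -5182 kJ/mol

ΔH = -5180 kJ/mol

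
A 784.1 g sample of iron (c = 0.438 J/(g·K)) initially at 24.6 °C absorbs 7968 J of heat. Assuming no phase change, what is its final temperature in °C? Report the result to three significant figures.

T_f = 47.8 °C

ΔT = q / (m c) = 7968 / (784.1 × 0.438) = 23.20 °C
T_f = 24.6 + 23.20 = 47.80 °C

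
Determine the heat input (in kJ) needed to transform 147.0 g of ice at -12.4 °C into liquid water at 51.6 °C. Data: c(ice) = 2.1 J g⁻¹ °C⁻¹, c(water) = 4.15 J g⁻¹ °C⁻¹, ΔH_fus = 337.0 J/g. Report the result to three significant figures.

q1 (heat ice -12.4→0.0 °C): 147.0 × 2.1 × 12.4 = 3828 J
q2 (melt at 0 °C): 147.0 × 337.0 = 49539 J
q3 (heat water 0.0→51.6 °C): 147.0 × 4.15 × 51.6 = 31479 J
Total: 3828 + 49539 + 31479 = 84846 J = 84.8 kJ

q = 84.8 kJ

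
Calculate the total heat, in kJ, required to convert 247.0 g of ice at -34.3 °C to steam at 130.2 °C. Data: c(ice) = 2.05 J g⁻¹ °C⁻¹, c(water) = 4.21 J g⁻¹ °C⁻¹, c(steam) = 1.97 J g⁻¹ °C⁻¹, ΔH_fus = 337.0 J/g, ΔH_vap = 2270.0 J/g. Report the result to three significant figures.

q = 780 kJ

q1 (heat ice -34.3→0.0 °C): 247.0 × 2.05 × 34.3 = 17368 J
q2 (melt at 0 °C): 247.0 × 337.0 = 83239 J
q3 (heat water 0.0→100.0 °C): 247.0 × 4.21 × 100.0 = 103987 J
q4 (vaporize at 100 °C): 247.0 × 2270.0 = 560690 J
q5 (heat steam 100.0→130.2 °C): 247.0 × 1.97 × 30.2 = 14695 J
Total: 17368 + 83239 + 103987 + 560690 + 14695 = 779979 J = 780 kJ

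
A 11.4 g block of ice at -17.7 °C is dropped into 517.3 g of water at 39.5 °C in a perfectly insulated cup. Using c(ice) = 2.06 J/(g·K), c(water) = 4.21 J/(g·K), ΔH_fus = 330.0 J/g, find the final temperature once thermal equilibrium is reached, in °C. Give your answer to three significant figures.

Heat to bring ice to 0 °C and melt it: q₁ = 11.4×2.06×17.7 + 11.4×330.0 = 4177.7 J
Heat the water can supply cooling to 0 °C: 517.3×4.21×39.5 = 86024.4 J > q₁, so all ice melts.
Energy balance: 517.3×4.21×(39.5 − T) = 4177.7 + 11.4×4.21×(T − 0)
2177.833(39.5 − T) = 4177.7 + 47.994 T
86024.4 − 4177.7 = 2225.827 T
T = 81846.7 / 2225.827 = 36.77 °C

T_f = 36.8 °C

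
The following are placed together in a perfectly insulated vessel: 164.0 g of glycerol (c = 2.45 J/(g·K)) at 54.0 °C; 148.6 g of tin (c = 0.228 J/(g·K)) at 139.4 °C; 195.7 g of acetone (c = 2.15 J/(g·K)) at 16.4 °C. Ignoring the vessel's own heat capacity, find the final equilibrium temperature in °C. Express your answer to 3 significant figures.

Σ mᵢcᵢ(T − Tᵢ) = 0  ⇒  T = Σ mᵢcᵢTᵢ / Σ mᵢcᵢ
Σ mᵢcᵢ = 164.0×2.45 + 148.6×0.228 + 195.7×2.15 = 856.4358
Σ mᵢcᵢTᵢ = 401.8×54.0 + 33.8808×139.4 + 420.755×16.4 = 33321
T = 33321 / 856.4358 = 38.91 °C

T_f = 38.9 °C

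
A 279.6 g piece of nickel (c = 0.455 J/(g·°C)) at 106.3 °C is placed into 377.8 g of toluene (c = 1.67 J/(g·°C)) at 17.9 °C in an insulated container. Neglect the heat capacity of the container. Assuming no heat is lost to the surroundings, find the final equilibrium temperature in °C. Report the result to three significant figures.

Heat lost by nickel = heat gained by toluene.
(279.6)(0.455)(106.3 − T) = (377.8)(1.67)(T − 17.9)
127.218 (106.3 − T) = 630.926 (T − 17.9)
13523 − 127.218 T = 630.926 T − 11294
24817 = 758.144 T
T = 32.73 °C

T_f = 32.7 °C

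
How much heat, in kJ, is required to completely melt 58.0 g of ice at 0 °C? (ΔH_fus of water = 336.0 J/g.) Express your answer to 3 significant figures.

q = 19.5 kJ

q = m × ΔH_fus = 58.0 × 336.0 = 19490 J = 19.5 kJ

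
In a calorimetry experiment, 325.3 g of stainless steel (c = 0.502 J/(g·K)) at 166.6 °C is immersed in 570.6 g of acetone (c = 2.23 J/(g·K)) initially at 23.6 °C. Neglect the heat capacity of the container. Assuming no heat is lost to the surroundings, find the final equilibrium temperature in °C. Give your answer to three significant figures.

T_f = 39.9 °C

Heat lost by stainless steel = heat gained by acetone.
(325.3)(0.502)(166.6 − T) = (570.6)(2.23)(T − 23.6)
163.3006 (166.6 − T) = 1272.438 (T − 23.6)
27206 − 163.3006 T = 1272.438 T − 30030
57236 = 1435.7386 T
T = 39.87 °C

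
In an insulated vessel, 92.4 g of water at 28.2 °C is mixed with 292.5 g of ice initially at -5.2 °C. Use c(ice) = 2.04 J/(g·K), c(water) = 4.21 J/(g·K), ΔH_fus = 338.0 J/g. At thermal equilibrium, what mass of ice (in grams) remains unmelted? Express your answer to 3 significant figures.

Heat to warm all ice to 0 °C: 292.5×2.04×5.2 = 3102.8 J
Heat released by water cooling to 0 °C: 92.4×4.21×28.2 = 10970 J
10970 J < 3102.8 + 292.5×338.0 = 101967.8 J, so not all ice melts; final T = 0 °C.
Heat left for melting: 10970 − 3102.8 = 7867.2 J
Mass melted = 7867.2 / 338.0 = 23.28 g
Ice remaining = 292.5 − 23.28 = 269.22 g

m_ice remaining = 269 g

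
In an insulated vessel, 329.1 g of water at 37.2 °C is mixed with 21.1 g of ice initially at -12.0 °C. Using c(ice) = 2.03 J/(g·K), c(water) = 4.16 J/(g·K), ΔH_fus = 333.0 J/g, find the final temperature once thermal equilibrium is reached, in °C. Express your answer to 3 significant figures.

T_f = 29.8 °C

Heat to bring ice to 0 °C and melt it: q₁ = 21.1×2.03×12.0 + 21.1×333.0 = 7540.3 J
Heat the water can supply cooling to 0 °C: 329.1×4.16×37.2 = 50928.9 J > q₁, so all ice melts.
Energy balance: 329.1×4.16×(37.2 − T) = 7540.3 + 21.1×4.16×(T − 0)
1369.056(37.2 − T) = 7540.3 + 87.776 T
50928.9 − 7540.3 = 1456.832 T
T = 43388.6 / 1456.832 = 29.78 °C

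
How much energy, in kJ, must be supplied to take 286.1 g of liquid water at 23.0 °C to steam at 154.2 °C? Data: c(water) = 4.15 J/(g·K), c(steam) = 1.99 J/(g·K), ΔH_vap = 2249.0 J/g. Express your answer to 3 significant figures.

q1 (heat water 23.0→100.0 °C): 286.1 × 4.15 × 77.0 = 91423 J
q2 (vaporize at 100 °C): 286.1 × 2249.0 = 643439 J
q3 (heat steam 100.0→154.2 °C): 286.1 × 1.99 × 54.2 = 30858 J
Total: 91423 + 643439 + 30858 = 765720 J = 766 kJ

q = 766 kJ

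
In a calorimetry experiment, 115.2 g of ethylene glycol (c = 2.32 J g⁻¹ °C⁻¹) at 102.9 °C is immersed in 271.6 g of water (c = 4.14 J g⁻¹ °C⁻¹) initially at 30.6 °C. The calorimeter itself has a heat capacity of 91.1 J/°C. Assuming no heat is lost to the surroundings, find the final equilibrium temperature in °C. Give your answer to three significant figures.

Heat lost by ethylene glycol = heat gained by water + calorimeter.
(115.2)(2.32)(102.9 − T) = [(271.6)(4.14) + 91.1](T − 30.6)
267.264 (102.9 − T) = 1215.524 (T − 30.6)
27501 − 267.264 T = 1215.524 T − 37195
64696 = 1482.788 T
T = 43.63 °C

T_f = 43.6 °C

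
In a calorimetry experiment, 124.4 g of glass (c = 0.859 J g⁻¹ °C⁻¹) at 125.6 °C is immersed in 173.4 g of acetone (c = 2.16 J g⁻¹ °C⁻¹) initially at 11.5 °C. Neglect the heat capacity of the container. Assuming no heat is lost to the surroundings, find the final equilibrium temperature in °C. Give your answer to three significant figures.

Heat lost by glass = heat gained by acetone.
(124.4)(0.859)(125.6 − T) = (173.4)(2.16)(T − 11.5)
106.8596 (125.6 − T) = 374.544 (T − 11.5)
13422 − 106.8596 T = 374.544 T − 4307.3
17729.3 = 481.4036 T
T = 36.83 °C

T_f = 36.8 °C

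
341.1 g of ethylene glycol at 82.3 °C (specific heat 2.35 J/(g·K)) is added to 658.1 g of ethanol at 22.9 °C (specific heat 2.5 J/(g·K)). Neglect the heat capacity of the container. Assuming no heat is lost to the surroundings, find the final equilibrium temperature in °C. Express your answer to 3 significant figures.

T_f = 42.4 °C

Heat lost by ethylene glycol = heat gained by ethanol.
(341.1)(2.35)(82.3 − T) = (658.1)(2.5)(T − 22.9)
801.585 (82.3 − T) = 1645.25 (T − 22.9)
65970 − 801.585 T = 1645.25 T − 37676
103646 = 2446.835 T
T = 42.36 °C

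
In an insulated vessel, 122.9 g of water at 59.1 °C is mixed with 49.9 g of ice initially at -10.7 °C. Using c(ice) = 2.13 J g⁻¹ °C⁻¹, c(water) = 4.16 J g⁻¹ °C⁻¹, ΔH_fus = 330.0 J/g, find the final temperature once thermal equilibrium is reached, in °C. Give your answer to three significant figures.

Heat to bring ice to 0 °C and melt it: q₁ = 49.9×2.13×10.7 + 49.9×330.0 = 17604 J
Heat the water can supply cooling to 0 °C: 122.9×4.16×59.1 = 30215.7 J > q₁, so all ice melts.
Energy balance: 122.9×4.16×(59.1 − T) = 17604 + 49.9×4.16×(T − 0)
511.264(59.1 − T) = 17604 + 207.584 T
30215.7 − 17604 = 718.848 T
T = 12611.7 / 718.848 = 17.54 °C

T_f = 17.5 °C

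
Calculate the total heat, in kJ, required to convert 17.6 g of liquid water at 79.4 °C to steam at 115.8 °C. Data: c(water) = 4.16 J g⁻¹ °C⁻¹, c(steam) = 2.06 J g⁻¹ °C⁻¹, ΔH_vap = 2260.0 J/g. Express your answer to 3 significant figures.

q = 41.9 kJ

q1 (heat water 79.4→100.0 °C): 17.6 × 4.16 × 20.6 = 1508 J
q2 (vaporize at 100 °C): 17.6 × 2260.0 = 39776 J
q3 (heat steam 100.0→115.8 °C): 17.6 × 2.06 × 15.8 = 573 J
Total: 1508 + 39776 + 573 = 41857 J = 41.9 kJ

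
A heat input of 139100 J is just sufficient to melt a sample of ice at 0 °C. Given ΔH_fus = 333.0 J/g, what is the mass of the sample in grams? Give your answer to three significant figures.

m = q / ΔH_fus = 139100 J / 333.0 J/g = 418 g

m = 418 g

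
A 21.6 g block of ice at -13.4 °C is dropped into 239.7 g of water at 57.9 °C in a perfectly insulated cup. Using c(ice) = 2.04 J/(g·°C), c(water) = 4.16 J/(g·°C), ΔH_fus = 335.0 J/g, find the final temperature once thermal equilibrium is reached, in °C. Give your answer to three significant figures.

T_f = 45.9 °C

Heat to bring ice to 0 °C and melt it: q₁ = 21.6×2.04×13.4 + 21.6×335.0 = 7826.5 J
Heat the water can supply cooling to 0 °C: 239.7×4.16×57.9 = 57735.1 J > q₁, so all ice melts.
Energy balance: 239.7×4.16×(57.9 − T) = 7826.5 + 21.6×4.16×(T − 0)
997.152(57.9 − T) = 7826.5 + 89.856 T
57735.1 − 7826.5 = 1087.008 T
T = 49908.6 / 1087.008 = 45.91 °C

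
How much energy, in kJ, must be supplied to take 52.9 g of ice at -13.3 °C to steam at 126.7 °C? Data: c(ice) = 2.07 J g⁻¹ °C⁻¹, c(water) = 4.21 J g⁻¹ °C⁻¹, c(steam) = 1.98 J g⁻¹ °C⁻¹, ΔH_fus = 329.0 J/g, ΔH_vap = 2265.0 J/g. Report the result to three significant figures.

q = 164 kJ

q1 (heat ice -13.3→0.0 °C): 52.9 × 2.07 × 13.3 = 1456 J
q2 (melt at 0 °C): 52.9 × 329.0 = 17404 J
q3 (heat water 0.0→100.0 °C): 52.9 × 4.21 × 100.0 = 22271 J
q4 (vaporize at 100 °C): 52.9 × 2265.0 = 119819 J
q5 (heat steam 100.0→126.7 °C): 52.9 × 1.98 × 26.7 = 2797 J
Total: 1456 + 17404 + 22271 + 119819 + 2797 = 163747 J = 164 kJ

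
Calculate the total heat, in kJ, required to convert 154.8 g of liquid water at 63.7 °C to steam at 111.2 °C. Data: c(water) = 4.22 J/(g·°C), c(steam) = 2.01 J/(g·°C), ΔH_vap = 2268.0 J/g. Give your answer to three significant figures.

q = 378 kJ

q1 (heat water 63.7→100.0 °C): 154.8 × 4.22 × 36.3 = 23713 J
q2 (vaporize at 100 °C): 154.8 × 2268.0 = 351086 J
q3 (heat steam 100.0→111.2 °C): 154.8 × 2.01 × 11.2 = 3485 J
Total: 23713 + 351086 + 3485 = 378284 J = 378 kJ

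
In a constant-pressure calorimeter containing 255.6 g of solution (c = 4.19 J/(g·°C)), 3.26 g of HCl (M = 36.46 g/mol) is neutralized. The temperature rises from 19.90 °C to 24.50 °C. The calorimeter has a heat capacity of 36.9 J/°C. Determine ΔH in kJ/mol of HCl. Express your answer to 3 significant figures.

ΔH = -57.0 kJ/mol

|ΔT| = |24.50 − 19.90| = 4.60 °C
|q_surr| = (255.6 × 4.19 + 36.9) × 4.60 = 1107.864 × 4.60 = 5096 J
n(HCl) = 3.26 / 36.46 = 0.08941 mol
Temperature rose, so q_rxn = −|q_surr| = -5.096 kJ
ΔH = q_rxn / n = -57.00 kJ/mol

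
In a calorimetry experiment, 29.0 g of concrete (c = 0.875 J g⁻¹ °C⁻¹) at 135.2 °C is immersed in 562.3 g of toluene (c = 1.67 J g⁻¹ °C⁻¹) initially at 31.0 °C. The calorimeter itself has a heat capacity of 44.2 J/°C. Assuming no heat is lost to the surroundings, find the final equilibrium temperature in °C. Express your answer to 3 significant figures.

T_f = 33.6 °C

Heat lost by concrete = heat gained by toluene + calorimeter.
(29.0)(0.875)(135.2 − T) = [(562.3)(1.67) + 44.2](T − 31.0)
25.375 (135.2 − T) = 983.241 (T − 31.0)
3430.7 − 25.375 T = 983.241 T − 30480
33910.7 = 1008.616 T
T = 33.62 °C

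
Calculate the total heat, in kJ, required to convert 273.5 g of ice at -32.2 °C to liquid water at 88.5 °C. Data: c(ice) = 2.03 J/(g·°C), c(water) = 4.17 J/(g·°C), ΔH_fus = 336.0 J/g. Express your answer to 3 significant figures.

q1 (heat ice -32.2→0.0 °C): 273.5 × 2.03 × 32.2 = 17878 J
q2 (melt at 0 °C): 273.5 × 336.0 = 91896 J
q3 (heat water 0.0→88.5 °C): 273.5 × 4.17 × 88.5 = 100934 J
Total: 17878 + 91896 + 100934 = 210708 J = 211 kJ

q = 211 kJ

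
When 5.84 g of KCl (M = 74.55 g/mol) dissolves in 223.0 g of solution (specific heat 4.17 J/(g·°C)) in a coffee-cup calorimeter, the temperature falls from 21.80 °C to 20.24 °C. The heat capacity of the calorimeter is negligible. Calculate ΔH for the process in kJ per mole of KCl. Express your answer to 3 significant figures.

|ΔT| = |20.24 − 21.80| = 1.56 °C
|q_surr| = (223.0 × 4.17) × 1.56 = 929.91 × 1.56 = 1451 J
n(KCl) = 5.84 / 74.55 = 0.07834 mol
Temperature fell, so q_rxn = +|q_surr| = 1.451 kJ
ΔH = q_rxn / n = 18.52 kJ/mol

ΔH = 18.5 kJ/mol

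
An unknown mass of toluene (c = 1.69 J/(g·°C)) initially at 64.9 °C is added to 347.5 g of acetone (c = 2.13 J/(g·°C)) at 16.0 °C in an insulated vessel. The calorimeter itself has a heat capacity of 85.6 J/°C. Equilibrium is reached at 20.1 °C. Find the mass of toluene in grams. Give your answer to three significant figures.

q_gained = (347.5 × 2.13 + 85.6) × (20.1 − 16.0) = 3386 J
q_lost = m × 1.69 × (64.9 − 20.1) = 75.712 m
m = 3386 / 75.712 = 44.7 g

m = 44.7 g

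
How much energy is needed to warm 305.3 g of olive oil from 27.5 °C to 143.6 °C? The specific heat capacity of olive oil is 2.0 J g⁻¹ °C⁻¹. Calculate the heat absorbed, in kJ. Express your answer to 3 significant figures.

q = m c ΔT = 305.3 × 2.0 × (143.6 − 27.5)
q = 305.3 × 2.0 × 116.1 = 70890 J = 70.9 kJ

q = 70.9 kJ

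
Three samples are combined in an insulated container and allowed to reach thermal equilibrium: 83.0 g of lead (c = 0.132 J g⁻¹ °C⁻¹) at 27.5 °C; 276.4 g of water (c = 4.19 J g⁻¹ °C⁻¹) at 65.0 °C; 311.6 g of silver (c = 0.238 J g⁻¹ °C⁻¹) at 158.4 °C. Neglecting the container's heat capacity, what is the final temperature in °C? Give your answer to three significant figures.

T_f = 70.2 °C

Σ mᵢcᵢ(T − Tᵢ) = 0  ⇒  T = Σ mᵢcᵢTᵢ / Σ mᵢcᵢ
Σ mᵢcᵢ = 83.0×0.132 + 276.4×4.19 + 311.6×0.238 = 1243.2328
Σ mᵢcᵢTᵢ = 10.956×27.5 + 1158.116×65.0 + 74.1608×158.4 = 87326
T = 87326 / 1243.2328 = 70.24 °C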